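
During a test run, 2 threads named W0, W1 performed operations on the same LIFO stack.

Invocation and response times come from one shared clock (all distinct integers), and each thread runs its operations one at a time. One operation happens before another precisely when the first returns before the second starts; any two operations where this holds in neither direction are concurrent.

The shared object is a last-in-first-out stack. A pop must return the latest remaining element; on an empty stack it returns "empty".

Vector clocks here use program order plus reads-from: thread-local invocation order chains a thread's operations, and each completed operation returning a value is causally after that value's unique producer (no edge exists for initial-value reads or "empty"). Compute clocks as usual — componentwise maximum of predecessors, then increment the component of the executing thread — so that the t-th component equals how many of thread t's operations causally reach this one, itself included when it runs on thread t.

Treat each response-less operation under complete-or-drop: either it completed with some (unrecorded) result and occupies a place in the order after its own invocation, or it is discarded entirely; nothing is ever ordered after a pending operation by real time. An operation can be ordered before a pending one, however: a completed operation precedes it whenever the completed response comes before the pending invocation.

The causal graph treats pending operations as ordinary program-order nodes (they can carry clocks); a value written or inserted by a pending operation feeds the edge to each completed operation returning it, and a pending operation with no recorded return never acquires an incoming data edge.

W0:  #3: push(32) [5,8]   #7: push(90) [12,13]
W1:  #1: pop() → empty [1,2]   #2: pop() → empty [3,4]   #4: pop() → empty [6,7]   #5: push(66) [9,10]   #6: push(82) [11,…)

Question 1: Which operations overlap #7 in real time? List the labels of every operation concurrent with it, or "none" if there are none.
#7 spans [12,13]: anything still running between times 12 and 13 counts as concurrent
#1 [1,2]: before
#2 [3,4]: before
#3 [5,8]: before
#4 [6,7]: before
#5 [9,10]: before
#6 [11,…): concurrent

#6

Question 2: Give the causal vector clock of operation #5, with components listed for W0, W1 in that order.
#1, invoked 1, has no incoming edges; only W1's bump applies → (0, 1)
#3, invoked 5, has no incoming edges; only W0's bump applies → (1, 0)
#2, invoked 3, takes VC(#1)=(0, 1) under max, adds 1 for W1 → (0, 2)
#7, invoked 12, takes VC(#3)=(1, 0) under max, adds 1 for W0 → (2, 0)
#4, invoked 6, takes VC(#2)=(0, 2) under max, adds 1 for W1 → (0, 3)
#5, invoked 9, takes VC(#4)=(0, 3) under max, adds 1 for W1 → (0, 4)
#6, invoked 11, takes VC(#5)=(0, 4) under max, adds 1 for W1 → (0, 5)
target: VC(#5) = (0, 4)

(0, 4)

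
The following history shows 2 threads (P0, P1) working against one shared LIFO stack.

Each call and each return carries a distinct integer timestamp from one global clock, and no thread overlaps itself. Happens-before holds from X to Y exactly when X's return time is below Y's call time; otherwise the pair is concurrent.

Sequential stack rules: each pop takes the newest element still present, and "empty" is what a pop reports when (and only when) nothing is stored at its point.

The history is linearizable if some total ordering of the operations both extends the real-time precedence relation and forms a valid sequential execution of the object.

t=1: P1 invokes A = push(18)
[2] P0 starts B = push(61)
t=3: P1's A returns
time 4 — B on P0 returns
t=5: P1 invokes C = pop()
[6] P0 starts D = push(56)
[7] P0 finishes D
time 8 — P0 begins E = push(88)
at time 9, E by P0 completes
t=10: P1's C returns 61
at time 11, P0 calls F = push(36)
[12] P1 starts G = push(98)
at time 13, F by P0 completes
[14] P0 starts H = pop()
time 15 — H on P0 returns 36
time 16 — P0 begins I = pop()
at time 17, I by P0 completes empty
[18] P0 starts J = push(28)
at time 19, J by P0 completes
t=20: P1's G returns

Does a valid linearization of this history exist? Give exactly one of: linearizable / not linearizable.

not linearizable

cut after 16 events: linearizable; cut after 17 events (I responds, time 17): not linearizable
every one of the 6 real-time-consistent orders over 8 completed LIFO stack ops fails the sequential spec
no escape via the 1 pending operation (G): every completion choice fails
e.g. A, B, C, D, E, F, H, I (pending dropped): illegal at step 8, since I pop() → empty cannot apply there
e.g. A, B, D, C, E, F, H, I (pending dropped): illegal at step 4, since C pop() → 61 cannot apply there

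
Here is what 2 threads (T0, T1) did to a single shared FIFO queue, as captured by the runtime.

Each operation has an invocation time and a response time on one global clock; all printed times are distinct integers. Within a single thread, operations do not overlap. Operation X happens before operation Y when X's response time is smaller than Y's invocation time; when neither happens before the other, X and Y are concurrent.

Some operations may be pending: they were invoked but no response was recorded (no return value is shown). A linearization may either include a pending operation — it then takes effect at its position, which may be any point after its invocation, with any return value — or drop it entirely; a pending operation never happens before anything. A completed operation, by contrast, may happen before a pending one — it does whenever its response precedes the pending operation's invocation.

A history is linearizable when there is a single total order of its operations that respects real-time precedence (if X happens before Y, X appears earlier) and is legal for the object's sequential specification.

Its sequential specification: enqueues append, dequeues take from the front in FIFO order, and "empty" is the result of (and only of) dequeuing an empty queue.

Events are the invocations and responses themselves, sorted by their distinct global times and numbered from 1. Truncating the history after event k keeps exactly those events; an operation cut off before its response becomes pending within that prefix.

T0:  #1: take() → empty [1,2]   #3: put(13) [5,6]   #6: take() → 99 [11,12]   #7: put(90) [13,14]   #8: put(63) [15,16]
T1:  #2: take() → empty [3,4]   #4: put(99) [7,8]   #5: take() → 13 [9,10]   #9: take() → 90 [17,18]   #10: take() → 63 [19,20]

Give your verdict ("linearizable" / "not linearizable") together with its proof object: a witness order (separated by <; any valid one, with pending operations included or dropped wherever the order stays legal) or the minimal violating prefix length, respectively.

linearizable — witness: #1 < #2 < #3 < #4 < #5 < #6 < #7 < #8 < #9 < #10

step 1: #1 take() → empty — queue <>
step 2: #2 take() → empty — queue <>
step 3: #3 put(13) — queue <13>
step 4: #4 put(99) — queue <13,99>
step 5: #5 take() → 13 — queue <99>
step 6: #6 take() → 99 — queue <>
step 7: #7 put(90) — queue <90>
step 8: #8 put(63) — queue <90,63>
step 9: #9 take() → 90 — queue <63>
step 10: #10 take() → 63 — queue <>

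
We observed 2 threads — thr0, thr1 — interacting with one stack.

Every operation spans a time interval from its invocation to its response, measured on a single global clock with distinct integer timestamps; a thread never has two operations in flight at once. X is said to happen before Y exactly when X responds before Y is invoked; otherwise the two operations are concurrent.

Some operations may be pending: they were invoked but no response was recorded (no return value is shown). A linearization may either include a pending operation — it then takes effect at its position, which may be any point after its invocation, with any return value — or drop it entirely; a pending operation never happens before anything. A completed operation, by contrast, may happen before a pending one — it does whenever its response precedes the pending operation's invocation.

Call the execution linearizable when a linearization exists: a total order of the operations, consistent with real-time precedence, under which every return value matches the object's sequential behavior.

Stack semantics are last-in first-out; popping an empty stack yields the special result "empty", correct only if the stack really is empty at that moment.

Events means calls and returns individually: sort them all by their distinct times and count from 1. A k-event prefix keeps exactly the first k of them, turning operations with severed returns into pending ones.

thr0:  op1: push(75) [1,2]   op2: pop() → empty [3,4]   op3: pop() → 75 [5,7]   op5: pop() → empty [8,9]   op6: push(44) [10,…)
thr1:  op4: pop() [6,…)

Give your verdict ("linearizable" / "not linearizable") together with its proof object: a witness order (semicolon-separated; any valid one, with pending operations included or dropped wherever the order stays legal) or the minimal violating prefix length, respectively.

not linearizable — minimal violating prefix: 4 events

already the first 4 events (up to op2's response at time 4) admit no linearization; the first 3 still do
exhaustive check: the 2 completed stack ops admit one real-time order; illegal
for example op1, op2 fails at step 2: op2 pop() → empty is not legal there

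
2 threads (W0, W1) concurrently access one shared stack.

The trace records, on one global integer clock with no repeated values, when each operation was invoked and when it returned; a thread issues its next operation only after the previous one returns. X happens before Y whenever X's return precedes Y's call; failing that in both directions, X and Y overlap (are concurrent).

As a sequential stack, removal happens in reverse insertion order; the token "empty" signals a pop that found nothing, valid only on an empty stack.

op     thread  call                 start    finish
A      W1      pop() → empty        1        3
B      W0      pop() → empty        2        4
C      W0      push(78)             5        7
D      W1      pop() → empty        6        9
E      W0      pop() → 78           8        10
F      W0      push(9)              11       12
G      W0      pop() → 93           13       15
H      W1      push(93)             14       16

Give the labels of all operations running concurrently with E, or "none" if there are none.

D

E spans [8,10]: anything still running between times 8 and 10 counts as concurrent
A [1,3]: before
B [2,4]: before
C [5,7]: before
D [6,9]: concurrent
F [11,12]: after
G [13,15]: after
H [14,16]: after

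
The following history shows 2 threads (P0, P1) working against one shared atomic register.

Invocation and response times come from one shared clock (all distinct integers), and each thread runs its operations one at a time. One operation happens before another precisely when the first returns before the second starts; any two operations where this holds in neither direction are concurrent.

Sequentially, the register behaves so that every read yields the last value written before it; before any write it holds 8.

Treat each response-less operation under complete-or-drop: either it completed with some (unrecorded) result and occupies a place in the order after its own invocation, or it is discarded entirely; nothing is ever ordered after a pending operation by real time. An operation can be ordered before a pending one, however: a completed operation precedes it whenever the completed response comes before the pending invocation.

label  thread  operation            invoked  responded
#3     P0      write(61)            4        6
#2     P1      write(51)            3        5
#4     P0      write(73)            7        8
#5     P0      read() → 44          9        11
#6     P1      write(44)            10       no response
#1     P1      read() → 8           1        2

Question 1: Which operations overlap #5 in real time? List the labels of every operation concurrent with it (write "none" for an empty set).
#6

overlap test against #5 [9,11]: concurrent iff the interval meets 9..11
#1 [1,2]: before
#2 [3,5]: before
#3 [4,6]: before
#4 [7,8]: before
#6 [10,…): concurrent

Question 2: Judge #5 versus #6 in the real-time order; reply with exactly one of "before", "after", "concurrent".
concurrent

#5 spans [9,11], #6 spans [10,…)
the intervals overlap in both directions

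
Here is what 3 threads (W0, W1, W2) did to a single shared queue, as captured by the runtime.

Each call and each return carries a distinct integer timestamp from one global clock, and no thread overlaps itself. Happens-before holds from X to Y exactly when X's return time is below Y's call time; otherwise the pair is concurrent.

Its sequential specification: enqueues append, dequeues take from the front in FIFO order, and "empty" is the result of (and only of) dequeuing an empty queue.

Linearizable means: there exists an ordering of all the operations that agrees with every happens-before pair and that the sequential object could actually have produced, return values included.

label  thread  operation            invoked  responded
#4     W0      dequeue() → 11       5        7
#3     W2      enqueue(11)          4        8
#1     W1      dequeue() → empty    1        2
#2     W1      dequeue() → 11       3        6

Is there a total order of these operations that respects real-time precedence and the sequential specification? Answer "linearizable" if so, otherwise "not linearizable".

not linearizable

through event 6 a valid linearization exists; event 7 (#4 responding at time 7) ends that
2 orders of the 3 completed queue ops respect real time; none is legal
include/drop combinations of the 1 pending operation (#3) were all tried; none helps
take #1, #2, #4 (pending dropped): step 2 already fails, because #2 dequeue() → 11 cannot occur there
take #1, #4, #2 (pending dropped): step 2 already fails, because #4 dequeue() → 11 cannot occur there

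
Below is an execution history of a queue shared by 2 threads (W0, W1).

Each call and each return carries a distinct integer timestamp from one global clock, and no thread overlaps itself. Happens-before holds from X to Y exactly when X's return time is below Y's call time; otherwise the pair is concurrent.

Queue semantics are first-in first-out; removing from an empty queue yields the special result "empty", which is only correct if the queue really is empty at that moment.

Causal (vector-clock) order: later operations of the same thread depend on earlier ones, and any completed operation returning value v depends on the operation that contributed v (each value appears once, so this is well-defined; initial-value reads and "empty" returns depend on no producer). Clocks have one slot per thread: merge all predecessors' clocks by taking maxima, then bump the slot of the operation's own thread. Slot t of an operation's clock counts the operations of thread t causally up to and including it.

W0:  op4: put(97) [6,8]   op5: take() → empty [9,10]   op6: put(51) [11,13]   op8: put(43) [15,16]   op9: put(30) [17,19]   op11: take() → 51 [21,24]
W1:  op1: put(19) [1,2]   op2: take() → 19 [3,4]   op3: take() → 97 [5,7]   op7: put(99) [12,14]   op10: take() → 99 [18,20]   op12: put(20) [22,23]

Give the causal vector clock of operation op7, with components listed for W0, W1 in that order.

(1, 4)

op1 (invocation 1): nothing precedes it; W1's component alone gives (0, 1)
op4 (invocation 6): nothing precedes it; W0's component alone gives (1, 0)
op2 (invocation 3): componentwise max over VC(op1)=(0, 1), +1 at W1, giving (0, 2)
op5 (invocation 9): componentwise max over VC(op4)=(1, 0), +1 at W0, giving (2, 0)
op6 (invocation 11): componentwise max over VC(op5)=(2, 0), +1 at W0, giving (3, 0)
op3 (invocation 5): componentwise max over VC(op2)=(0, 2), VC(op4)=(1, 0), +1 at W1, giving (1, 3)
op8 (invocation 15): componentwise max over VC(op6)=(3, 0), +1 at W0, giving (4, 0)
op7 (invocation 12): componentwise max over VC(op3)=(1, 3), +1 at W1, giving (1, 4)
op9 (invocation 17): componentwise max over VC(op8)=(4, 0), +1 at W0, giving (5, 0)
op10 (invocation 18): componentwise max over VC(op7)=(1, 4), +1 at W1, giving (1, 5)
op11 (invocation 21): componentwise max over VC(op6)=(3, 0), VC(op9)=(5, 0), +1 at W0, giving (6, 0)
op12 (invocation 22): componentwise max over VC(op10)=(1, 5), +1 at W1, giving (1, 6)
target: VC(op7) = (1, 4)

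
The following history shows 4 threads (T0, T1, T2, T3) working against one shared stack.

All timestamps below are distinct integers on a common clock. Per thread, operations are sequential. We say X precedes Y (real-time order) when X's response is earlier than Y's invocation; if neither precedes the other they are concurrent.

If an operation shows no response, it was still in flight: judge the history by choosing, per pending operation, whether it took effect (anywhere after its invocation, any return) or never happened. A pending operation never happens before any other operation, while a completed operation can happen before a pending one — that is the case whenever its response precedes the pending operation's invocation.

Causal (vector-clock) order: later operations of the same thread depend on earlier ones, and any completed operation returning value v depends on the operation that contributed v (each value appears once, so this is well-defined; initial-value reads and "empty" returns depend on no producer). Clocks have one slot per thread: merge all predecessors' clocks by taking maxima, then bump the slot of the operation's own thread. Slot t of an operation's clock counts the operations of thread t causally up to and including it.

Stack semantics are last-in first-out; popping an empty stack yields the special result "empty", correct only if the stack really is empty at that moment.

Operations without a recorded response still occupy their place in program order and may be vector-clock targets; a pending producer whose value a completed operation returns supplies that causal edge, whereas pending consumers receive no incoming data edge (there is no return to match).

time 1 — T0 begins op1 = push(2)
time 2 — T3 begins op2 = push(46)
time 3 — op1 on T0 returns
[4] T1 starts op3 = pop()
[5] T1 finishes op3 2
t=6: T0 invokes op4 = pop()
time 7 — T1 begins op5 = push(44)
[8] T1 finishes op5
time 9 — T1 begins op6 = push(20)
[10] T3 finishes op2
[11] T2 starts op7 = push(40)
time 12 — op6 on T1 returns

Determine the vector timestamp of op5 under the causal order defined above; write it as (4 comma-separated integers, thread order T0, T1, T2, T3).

op2 (invocation 2): nothing precedes it; T3's component alone gives (0, 0, 0, 1)
op7 (invocation 11): nothing precedes it; T2's component alone gives (0, 0, 1, 0)
op1 (invocation 1): nothing precedes it; T0's component alone gives (1, 0, 0, 0)
op3 (invocation 4): componentwise max over VC(op1)=(1, 0, 0, 0), +1 at T1, giving (1, 1, 0, 0)
op4 (invocation 6): componentwise max over VC(op1)=(1, 0, 0, 0), +1 at T0, giving (2, 0, 0, 0)
op5 (invocation 7): componentwise max over VC(op3)=(1, 1, 0, 0), +1 at T1, giving (1, 2, 0, 0)
op6 (invocation 9): componentwise max over VC(op5)=(1, 2, 0, 0), +1 at T1, giving (1, 3, 0, 0)
target: VC(op5) = (1, 2, 0, 0)

(1, 2, 0, 0)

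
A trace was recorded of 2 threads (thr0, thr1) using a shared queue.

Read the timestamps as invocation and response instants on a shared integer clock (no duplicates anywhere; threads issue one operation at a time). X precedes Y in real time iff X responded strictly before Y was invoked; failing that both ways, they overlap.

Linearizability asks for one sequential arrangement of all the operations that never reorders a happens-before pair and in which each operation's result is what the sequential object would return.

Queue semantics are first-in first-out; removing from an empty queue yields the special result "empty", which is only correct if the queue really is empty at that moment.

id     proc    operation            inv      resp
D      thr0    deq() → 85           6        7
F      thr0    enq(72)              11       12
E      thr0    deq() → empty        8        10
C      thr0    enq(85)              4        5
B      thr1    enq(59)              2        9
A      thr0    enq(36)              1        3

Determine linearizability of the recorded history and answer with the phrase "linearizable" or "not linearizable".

already the first 7 events (up to D's response at time 7) admit no linearization; the first 6 still do
the sole real-time-consistent order of 3 completed operations fails the queue replay
no completion choice of the 1 pending operation (B) rescues it — every subset was tried
sample order A, C, D (pending dropped) stalls at step 3 — D deq() → 85 has no legal effect

not linearizable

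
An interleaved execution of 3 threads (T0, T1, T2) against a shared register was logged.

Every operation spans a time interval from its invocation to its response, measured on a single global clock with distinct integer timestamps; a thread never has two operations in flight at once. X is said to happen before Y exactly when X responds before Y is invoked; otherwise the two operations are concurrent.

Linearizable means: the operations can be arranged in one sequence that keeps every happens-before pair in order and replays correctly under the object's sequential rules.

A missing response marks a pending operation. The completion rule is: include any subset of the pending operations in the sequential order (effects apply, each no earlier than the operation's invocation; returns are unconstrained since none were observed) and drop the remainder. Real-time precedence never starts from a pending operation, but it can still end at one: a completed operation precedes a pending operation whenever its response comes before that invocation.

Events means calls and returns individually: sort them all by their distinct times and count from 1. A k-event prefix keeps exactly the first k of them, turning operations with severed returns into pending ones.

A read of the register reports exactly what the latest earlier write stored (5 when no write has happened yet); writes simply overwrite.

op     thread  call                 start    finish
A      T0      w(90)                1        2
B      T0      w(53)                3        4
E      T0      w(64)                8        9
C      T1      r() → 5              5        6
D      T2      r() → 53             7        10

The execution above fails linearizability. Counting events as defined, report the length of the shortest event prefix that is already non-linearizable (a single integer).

6

events 1..5 are linearizable; a witness order is A, B:
step 1: A w(90) — value 90
step 2: B w(53) — value 53
with event 6 included (C responding at time 6), all real-time-consistent orders fail
for example A, B, C fails at step 3: C r() → 5 is not legal there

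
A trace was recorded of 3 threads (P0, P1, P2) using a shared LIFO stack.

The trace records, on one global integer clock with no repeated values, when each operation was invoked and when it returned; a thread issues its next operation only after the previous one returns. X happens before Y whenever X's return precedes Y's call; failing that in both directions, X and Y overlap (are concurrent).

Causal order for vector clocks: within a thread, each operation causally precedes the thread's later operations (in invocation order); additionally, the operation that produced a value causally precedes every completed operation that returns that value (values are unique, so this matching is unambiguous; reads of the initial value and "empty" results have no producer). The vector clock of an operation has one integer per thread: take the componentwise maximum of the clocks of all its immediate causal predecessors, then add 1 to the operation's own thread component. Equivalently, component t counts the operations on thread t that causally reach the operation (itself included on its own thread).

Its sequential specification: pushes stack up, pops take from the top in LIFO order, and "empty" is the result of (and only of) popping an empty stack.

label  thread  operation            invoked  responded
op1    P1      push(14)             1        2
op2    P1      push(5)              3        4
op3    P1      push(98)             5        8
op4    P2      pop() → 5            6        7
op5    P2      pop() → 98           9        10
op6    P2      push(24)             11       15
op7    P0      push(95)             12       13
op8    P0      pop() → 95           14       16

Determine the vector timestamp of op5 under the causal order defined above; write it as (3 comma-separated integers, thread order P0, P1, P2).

(0, 3, 2)

VC(op1, invoked at 1): no causal predecessors; +1 on P1 → (0, 1, 0)
VC(op7, invoked at 12): no causal predecessors; +1 on P0 → (1, 0, 0)
merge at op2 (invoked 3): VC(op1)=(0, 1, 0), own-thread bump on P1 → (0, 2, 0)
merge at op8 (invoked 14): VC(op7)=(1, 0, 0), own-thread bump on P0 → (2, 0, 0)
merge at op4 (invoked 6): VC(op2)=(0, 2, 0), own-thread bump on P2 → (0, 2, 1)
merge at op3 (invoked 5): VC(op2)=(0, 2, 0), own-thread bump on P1 → (0, 3, 0)
merge at op5 (invoked 9): VC(op3)=(0, 3, 0), VC(op4)=(0, 2, 1), own-thread bump on P2 → (0, 3, 2)
merge at op6 (invoked 11): VC(op5)=(0, 3, 2), own-thread bump on P2 → (0, 3, 3)
target: VC(op5) = (0, 3, 2)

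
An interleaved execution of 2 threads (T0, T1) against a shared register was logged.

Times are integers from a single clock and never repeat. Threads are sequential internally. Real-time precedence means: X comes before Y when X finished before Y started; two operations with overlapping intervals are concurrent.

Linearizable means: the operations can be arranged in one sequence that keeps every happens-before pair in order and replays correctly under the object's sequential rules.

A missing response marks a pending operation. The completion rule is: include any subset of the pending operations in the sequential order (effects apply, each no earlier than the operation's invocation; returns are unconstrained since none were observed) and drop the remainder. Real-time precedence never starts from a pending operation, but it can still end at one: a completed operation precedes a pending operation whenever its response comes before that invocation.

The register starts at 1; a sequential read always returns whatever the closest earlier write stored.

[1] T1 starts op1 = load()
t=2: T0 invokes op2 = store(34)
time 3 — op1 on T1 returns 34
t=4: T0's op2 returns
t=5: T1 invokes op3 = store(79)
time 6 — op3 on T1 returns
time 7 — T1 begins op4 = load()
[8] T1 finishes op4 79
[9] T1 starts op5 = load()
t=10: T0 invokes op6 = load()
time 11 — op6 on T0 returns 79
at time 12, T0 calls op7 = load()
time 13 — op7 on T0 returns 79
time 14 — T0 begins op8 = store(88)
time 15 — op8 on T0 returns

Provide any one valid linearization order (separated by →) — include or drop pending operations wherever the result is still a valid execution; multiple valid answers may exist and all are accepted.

op2 → op1 → op3 → op4 → op5 → op6 → op7 → op8

step 1: op2 store(34) — value 34
step 2: op1 load() → 34 — value 34
step 3: op3 store(79) — value 79
step 4: op4 load() → 79 — value 79
step 5: op5 load() (pending, included) — value 79
step 6: op6 load() → 79 — value 79
step 7: op7 load() → 79 — value 79
step 8: op8 store(88) — value 88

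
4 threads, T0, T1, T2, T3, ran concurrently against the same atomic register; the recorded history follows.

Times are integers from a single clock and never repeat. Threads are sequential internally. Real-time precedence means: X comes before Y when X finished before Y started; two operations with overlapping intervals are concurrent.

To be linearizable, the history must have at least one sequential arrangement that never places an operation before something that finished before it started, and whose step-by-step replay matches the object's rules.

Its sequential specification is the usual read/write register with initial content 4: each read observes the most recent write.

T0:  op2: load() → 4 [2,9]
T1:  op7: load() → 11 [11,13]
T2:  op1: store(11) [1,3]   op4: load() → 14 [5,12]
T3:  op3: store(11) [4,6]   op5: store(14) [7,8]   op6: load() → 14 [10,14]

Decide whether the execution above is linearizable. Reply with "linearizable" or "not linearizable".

events 1..12 are fine; event 13 — the response of op7 at time 13 — makes the prefix non-linearizable
every one of the 19 real-time-consistent orders over 6 completed atomic register ops fails the sequential spec
no escape via the 1 pending operation (op6): every completion choice fails
e.g. op1, op2, op3, op4, op5, op7 (pending dropped): illegal at step 2, since op2 load() → 4 cannot apply there
e.g. op1, op2, op3, op5, op4, op7 (pending dropped): illegal at step 2, since op2 load() → 4 cannot apply there

not linearizable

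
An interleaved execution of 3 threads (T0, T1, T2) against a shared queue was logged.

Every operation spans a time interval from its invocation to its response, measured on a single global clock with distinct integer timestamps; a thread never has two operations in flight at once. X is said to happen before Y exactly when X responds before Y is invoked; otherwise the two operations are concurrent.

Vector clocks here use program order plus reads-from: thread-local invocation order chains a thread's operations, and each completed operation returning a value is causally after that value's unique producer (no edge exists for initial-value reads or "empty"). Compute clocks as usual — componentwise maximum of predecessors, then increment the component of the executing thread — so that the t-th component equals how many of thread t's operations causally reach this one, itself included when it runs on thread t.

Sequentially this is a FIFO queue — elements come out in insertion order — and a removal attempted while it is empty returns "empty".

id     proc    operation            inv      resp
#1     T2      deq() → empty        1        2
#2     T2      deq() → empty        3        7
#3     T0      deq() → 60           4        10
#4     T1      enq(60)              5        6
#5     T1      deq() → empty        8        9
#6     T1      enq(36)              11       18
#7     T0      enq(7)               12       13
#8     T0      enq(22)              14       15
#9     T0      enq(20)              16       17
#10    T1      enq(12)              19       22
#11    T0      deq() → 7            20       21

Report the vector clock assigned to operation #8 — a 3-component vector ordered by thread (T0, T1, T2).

(3, 1, 0)

root op #1, invoked 1: fresh clock plus T2's own tick → (0, 0, 1)
root op #4, invoked 5: fresh clock plus T1's own tick → (0, 1, 0)
merge at #2 (invoked 3): VC(#1)=(0, 0, 1), own-thread bump on T2 → (0, 0, 2)
merge at #5 (invoked 8): VC(#4)=(0, 1, 0), own-thread bump on T1 → (0, 2, 0)
merge at #3 (invoked 4): VC(#4)=(0, 1, 0), own-thread bump on T0 → (1, 1, 0)
merge at #6 (invoked 11): VC(#5)=(0, 2, 0), own-thread bump on T1 → (0, 3, 0)
merge at #7 (invoked 12): VC(#3)=(1, 1, 0), own-thread bump on T0 → (2, 1, 0)
merge at #10 (invoked 19): VC(#6)=(0, 3, 0), own-thread bump on T1 → (0, 4, 0)
merge at #8 (invoked 14): VC(#7)=(2, 1, 0), own-thread bump on T0 → (3, 1, 0)
merge at #9 (invoked 16): VC(#8)=(3, 1, 0), own-thread bump on T0 → (4, 1, 0)
merge at #11 (invoked 20): VC(#7)=(2, 1, 0), VC(#9)=(4, 1, 0), own-thread bump on T0 → (5, 1, 0)
target: VC(#8) = (3, 1, 0)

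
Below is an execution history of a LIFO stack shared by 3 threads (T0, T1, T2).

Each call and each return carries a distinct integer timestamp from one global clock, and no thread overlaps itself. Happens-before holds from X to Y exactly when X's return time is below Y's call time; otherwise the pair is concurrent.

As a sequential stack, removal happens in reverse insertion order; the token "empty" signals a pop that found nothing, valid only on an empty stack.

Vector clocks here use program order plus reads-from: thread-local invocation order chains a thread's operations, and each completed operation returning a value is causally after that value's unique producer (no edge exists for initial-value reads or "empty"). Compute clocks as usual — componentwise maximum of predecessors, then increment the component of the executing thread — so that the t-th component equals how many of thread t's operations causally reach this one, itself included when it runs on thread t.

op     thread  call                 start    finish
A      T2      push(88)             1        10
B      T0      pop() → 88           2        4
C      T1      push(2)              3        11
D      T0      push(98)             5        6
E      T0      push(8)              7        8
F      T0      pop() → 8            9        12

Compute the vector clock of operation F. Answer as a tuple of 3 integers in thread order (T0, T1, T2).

root op A, invoked 1: fresh clock plus T2's own tick → (0, 0, 1)
root op C, invoked 3: fresh clock plus T1's own tick → (0, 1, 0)
invoked at 2, B merges VC(A)=(0, 0, 1) and bumps T0's slot → (1, 0, 1)
invoked at 5, D merges VC(B)=(1, 0, 1) and bumps T0's slot → (2, 0, 1)
invoked at 7, E merges VC(D)=(2, 0, 1) and bumps T0's slot → (3, 0, 1)
invoked at 9, F merges VC(E)=(3, 0, 1) and bumps T0's slot → (4, 0, 1)
target: VC(F) = (4, 0, 1)

(4, 0, 1)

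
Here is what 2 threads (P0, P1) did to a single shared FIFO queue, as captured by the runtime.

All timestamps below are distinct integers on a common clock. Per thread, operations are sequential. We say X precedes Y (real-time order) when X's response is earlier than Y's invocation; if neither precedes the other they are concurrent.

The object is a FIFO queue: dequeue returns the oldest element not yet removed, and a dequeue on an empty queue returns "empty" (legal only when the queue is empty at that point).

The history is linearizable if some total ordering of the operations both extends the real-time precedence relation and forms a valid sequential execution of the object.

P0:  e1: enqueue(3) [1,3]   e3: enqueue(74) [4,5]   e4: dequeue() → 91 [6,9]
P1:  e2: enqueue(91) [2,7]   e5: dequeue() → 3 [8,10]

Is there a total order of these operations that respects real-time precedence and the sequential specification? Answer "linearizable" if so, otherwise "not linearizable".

linearizable

witness order: e1, e2, e3, e5, e4
step 1: e1 enqueue(3) — queue <3>
step 2: e2 enqueue(91) — queue <3,91>
step 3: e3 enqueue(74) — queue <3,91,74>
step 4: e5 dequeue() → 3 — queue <91,74>
step 5: e4 dequeue() → 91 — queue <74>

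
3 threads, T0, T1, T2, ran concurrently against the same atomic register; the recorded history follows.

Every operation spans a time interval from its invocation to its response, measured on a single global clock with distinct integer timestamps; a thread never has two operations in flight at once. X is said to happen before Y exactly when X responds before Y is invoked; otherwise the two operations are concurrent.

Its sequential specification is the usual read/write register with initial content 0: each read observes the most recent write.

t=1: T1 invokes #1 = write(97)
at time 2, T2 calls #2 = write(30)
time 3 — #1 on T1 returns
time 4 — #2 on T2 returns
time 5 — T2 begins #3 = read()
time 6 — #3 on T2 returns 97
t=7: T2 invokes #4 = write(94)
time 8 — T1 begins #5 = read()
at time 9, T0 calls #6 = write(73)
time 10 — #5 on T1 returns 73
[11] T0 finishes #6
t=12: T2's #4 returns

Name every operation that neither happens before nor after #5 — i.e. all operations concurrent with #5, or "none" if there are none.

#5 spans [8,10]: anything still running between times 8 and 10 counts as concurrent
#1 [1,3]: before
#2 [2,4]: before
#3 [5,6]: before
#4 [7,12]: concurrent
#6 [9,11]: concurrent

#4, #6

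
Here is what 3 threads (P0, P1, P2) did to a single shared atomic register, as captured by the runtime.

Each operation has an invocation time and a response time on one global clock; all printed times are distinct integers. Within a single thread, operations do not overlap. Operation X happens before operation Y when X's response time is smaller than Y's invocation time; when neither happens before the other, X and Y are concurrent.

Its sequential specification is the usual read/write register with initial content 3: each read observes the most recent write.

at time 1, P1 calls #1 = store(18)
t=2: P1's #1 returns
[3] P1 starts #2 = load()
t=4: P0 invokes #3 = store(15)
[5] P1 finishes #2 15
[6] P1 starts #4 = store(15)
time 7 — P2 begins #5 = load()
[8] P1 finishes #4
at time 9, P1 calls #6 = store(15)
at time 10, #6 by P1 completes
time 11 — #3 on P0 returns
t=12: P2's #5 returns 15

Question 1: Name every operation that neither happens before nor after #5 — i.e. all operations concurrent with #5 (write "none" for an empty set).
#3, #4, #6

concurrent with #5 ([7,12]): every op whose interval crosses 7..12
#1 [1,2]: before
#2 [3,5]: before
#3 [4,11]: concurrent
#4 [6,8]: concurrent
#6 [9,10]: concurrent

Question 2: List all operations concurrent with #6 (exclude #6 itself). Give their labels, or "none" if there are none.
#3, #5

overlap test against #6 [9,10]: concurrent iff the interval meets 9..10
#1 [1,2]: before
#2 [3,5]: before
#3 [4,11]: concurrent
#4 [6,8]: before
#5 [7,12]: concurrent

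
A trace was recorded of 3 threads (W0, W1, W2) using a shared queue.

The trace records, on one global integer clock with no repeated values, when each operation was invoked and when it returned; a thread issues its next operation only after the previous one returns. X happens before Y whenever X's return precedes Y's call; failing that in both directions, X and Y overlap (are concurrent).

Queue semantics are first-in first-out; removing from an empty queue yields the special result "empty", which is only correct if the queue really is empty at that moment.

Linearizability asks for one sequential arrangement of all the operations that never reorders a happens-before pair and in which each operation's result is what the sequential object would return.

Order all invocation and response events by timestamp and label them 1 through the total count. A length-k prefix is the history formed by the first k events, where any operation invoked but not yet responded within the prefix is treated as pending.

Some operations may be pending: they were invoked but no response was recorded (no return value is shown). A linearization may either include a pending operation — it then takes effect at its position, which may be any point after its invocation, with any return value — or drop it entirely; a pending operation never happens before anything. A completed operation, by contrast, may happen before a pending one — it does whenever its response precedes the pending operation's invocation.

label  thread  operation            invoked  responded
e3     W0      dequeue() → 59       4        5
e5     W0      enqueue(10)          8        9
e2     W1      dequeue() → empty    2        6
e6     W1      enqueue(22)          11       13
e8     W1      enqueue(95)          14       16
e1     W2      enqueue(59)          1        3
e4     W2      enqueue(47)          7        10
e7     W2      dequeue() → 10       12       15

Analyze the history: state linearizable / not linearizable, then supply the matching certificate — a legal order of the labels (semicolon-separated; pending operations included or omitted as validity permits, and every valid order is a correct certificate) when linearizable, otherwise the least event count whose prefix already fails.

after step 1 (e1 enqueue(59)): queue <59>
after step 2 (e3 dequeue() → 59): queue <>
after step 3 (e2 dequeue() → empty): queue <>
after step 4 (e5 enqueue(10)): queue <10>
after step 5 (e4 enqueue(47)): queue <10,47>
after step 6 (e6 enqueue(22)): queue <10,47,22>
after step 7 (e7 dequeue() → 10): queue <47,22>
after step 8 (e8 enqueue(95)): queue <47,22,95>

linearizable — witness: e1; e3; e2; e5; e4; e6; e7; e8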